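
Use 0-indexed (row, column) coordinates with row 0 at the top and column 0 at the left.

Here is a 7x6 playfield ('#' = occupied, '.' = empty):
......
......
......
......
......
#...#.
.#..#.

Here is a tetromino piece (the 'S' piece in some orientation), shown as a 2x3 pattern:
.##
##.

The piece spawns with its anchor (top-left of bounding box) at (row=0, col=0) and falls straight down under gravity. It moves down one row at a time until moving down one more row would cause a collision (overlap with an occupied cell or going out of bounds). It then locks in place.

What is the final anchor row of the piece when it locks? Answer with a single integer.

Spawn at (row=0, col=0). Try each row:
  row 0: fits
  row 1: fits
  row 2: fits
  row 3: fits
  row 4: blocked -> lock at row 3

Answer: 3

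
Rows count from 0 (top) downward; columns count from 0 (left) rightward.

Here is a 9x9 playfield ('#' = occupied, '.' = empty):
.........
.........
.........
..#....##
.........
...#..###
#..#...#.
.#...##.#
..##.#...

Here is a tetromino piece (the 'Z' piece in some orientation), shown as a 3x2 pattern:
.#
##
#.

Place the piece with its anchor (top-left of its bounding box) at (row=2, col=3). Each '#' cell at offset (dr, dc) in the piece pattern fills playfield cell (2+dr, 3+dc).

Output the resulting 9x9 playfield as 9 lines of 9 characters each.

Fill (2+0,3+1) = (2,4)
Fill (2+1,3+0) = (3,3)
Fill (2+1,3+1) = (3,4)
Fill (2+2,3+0) = (4,3)

Answer: .........
.........
....#....
..###..##
...#.....
...#..###
#..#...#.
.#...##.#
..##.#...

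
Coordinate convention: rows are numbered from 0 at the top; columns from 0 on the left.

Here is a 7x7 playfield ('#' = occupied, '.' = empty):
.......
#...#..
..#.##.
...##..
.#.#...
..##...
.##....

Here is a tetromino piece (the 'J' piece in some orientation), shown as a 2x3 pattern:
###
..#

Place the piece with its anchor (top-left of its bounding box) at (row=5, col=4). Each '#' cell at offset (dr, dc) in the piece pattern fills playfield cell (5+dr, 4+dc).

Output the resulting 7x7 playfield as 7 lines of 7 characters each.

Answer: .......
#...#..
..#.##.
...##..
.#.#...
..#####
.##...#

Derivation:
Fill (5+0,4+0) = (5,4)
Fill (5+0,4+1) = (5,5)
Fill (5+0,4+2) = (5,6)
Fill (5+1,4+2) = (6,6)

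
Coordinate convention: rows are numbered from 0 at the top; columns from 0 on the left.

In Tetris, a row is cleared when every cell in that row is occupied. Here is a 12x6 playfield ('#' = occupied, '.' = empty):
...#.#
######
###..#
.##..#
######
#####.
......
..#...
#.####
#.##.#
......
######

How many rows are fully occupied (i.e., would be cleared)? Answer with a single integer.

Check each row:
  row 0: 4 empty cells -> not full
  row 1: 0 empty cells -> FULL (clear)
  row 2: 2 empty cells -> not full
  row 3: 3 empty cells -> not full
  row 4: 0 empty cells -> FULL (clear)
  row 5: 1 empty cell -> not full
  row 6: 6 empty cells -> not full
  row 7: 5 empty cells -> not full
  row 8: 1 empty cell -> not full
  row 9: 2 empty cells -> not full
  row 10: 6 empty cells -> not full
  row 11: 0 empty cells -> FULL (clear)
Total rows cleared: 3

Answer: 3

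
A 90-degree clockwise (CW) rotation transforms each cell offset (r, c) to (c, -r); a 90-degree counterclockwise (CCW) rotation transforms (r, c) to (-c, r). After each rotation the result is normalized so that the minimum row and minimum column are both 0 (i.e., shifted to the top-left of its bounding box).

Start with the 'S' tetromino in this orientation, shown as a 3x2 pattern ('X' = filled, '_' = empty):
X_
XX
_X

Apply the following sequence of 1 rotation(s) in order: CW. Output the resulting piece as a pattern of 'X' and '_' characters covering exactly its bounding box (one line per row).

Answer: _XX
XX_

Derivation:
Start:
X_
XX
_X
After rotation 1 (CW):
_XX
XX_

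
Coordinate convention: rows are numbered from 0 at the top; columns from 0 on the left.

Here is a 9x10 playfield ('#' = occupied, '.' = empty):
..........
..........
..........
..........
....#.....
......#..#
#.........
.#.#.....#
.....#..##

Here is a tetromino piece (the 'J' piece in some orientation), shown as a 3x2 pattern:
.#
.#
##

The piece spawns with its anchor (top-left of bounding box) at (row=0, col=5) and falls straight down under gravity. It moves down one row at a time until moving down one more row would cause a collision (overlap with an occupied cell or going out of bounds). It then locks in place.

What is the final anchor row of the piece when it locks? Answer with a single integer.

Spawn at (row=0, col=5). Try each row:
  row 0: fits
  row 1: fits
  row 2: fits
  row 3: blocked -> lock at row 2

Answer: 2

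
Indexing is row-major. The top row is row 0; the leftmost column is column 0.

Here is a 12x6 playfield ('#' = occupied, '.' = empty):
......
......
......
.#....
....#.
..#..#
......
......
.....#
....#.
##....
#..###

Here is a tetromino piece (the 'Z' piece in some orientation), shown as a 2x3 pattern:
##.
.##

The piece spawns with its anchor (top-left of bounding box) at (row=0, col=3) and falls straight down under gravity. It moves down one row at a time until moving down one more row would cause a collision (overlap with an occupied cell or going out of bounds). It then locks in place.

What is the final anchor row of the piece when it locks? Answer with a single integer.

Spawn at (row=0, col=3). Try each row:
  row 0: fits
  row 1: fits
  row 2: fits
  row 3: blocked -> lock at row 2

Answer: 2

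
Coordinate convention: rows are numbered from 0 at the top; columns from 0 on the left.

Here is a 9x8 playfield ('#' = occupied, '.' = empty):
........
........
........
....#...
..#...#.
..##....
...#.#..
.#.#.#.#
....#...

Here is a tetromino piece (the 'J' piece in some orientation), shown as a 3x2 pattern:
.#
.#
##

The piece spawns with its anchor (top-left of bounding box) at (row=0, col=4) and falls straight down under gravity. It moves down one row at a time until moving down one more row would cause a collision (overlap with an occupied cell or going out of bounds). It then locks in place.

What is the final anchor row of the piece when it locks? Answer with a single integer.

Spawn at (row=0, col=4). Try each row:
  row 0: fits
  row 1: blocked -> lock at row 0

Answer: 0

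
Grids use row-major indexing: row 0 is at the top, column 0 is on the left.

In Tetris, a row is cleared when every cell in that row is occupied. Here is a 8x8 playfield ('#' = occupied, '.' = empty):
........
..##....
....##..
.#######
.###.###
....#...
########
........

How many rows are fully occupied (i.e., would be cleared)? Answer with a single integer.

Answer: 1

Derivation:
Check each row:
  row 0: 8 empty cells -> not full
  row 1: 6 empty cells -> not full
  row 2: 6 empty cells -> not full
  row 3: 1 empty cell -> not full
  row 4: 2 empty cells -> not full
  row 5: 7 empty cells -> not full
  row 6: 0 empty cells -> FULL (clear)
  row 7: 8 empty cells -> not full
Total rows cleared: 1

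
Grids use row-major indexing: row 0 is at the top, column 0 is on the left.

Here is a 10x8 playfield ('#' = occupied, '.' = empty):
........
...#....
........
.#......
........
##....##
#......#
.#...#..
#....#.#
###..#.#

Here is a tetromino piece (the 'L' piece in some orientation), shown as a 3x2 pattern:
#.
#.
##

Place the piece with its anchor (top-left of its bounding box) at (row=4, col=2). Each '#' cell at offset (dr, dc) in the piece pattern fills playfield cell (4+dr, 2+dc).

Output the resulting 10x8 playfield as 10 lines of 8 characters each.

Answer: ........
...#....
........
.#......
..#.....
###...##
#.##...#
.#...#..
#....#.#
###..#.#

Derivation:
Fill (4+0,2+0) = (4,2)
Fill (4+1,2+0) = (5,2)
Fill (4+2,2+0) = (6,2)
Fill (4+2,2+1) = (6,3)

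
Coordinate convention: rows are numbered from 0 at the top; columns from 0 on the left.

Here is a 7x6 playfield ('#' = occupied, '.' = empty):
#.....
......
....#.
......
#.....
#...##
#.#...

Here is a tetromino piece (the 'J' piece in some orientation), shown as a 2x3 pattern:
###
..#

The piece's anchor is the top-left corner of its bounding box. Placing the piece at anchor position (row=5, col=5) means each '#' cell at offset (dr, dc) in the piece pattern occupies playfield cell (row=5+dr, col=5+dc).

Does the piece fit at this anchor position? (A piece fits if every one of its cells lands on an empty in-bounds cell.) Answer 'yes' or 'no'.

Answer: no

Derivation:
Check each piece cell at anchor (5, 5):
  offset (0,0) -> (5,5): occupied ('#') -> FAIL
  offset (0,1) -> (5,6): out of bounds -> FAIL
  offset (0,2) -> (5,7): out of bounds -> FAIL
  offset (1,2) -> (6,7): out of bounds -> FAIL
All cells valid: no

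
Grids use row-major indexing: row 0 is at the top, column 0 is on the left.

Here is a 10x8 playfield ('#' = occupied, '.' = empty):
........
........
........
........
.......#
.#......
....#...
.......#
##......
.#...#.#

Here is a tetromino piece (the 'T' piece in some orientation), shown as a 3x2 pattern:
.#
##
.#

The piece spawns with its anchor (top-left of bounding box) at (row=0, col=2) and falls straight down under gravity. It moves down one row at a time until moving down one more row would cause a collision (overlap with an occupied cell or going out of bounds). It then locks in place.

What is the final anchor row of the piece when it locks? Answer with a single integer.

Answer: 7

Derivation:
Spawn at (row=0, col=2). Try each row:
  row 0: fits
  row 1: fits
  row 2: fits
  row 3: fits
  row 4: fits
  row 5: fits
  row 6: fits
  row 7: fits
  row 8: blocked -> lock at row 7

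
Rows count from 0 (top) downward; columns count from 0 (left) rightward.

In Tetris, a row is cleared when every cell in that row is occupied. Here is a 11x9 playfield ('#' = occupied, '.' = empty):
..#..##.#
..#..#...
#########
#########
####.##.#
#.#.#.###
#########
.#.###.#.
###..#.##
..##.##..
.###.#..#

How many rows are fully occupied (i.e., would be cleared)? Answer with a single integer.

Check each row:
  row 0: 5 empty cells -> not full
  row 1: 7 empty cells -> not full
  row 2: 0 empty cells -> FULL (clear)
  row 3: 0 empty cells -> FULL (clear)
  row 4: 2 empty cells -> not full
  row 5: 3 empty cells -> not full
  row 6: 0 empty cells -> FULL (clear)
  row 7: 4 empty cells -> not full
  row 8: 3 empty cells -> not full
  row 9: 5 empty cells -> not full
  row 10: 4 empty cells -> not full
Total rows cleared: 3

Answer: 3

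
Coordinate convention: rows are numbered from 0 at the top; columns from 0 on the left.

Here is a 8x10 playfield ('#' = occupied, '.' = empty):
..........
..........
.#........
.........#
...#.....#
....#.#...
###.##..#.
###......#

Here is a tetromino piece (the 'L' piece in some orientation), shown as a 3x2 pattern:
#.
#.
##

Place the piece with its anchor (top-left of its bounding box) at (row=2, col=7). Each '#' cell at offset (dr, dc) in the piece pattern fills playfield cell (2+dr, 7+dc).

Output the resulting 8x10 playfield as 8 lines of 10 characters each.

Answer: ..........
..........
.#.....#..
.......#.#
...#...###
....#.#...
###.##..#.
###......#

Derivation:
Fill (2+0,7+0) = (2,7)
Fill (2+1,7+0) = (3,7)
Fill (2+2,7+0) = (4,7)
Fill (2+2,7+1) = (4,8)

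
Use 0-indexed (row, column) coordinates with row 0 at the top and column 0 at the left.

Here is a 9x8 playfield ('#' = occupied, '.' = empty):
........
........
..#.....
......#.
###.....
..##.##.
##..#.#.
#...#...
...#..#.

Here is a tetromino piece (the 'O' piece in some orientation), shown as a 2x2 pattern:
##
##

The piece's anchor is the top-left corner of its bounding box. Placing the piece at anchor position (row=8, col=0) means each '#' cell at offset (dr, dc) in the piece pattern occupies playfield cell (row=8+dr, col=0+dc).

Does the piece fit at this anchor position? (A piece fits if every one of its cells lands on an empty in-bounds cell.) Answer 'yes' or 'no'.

Answer: no

Derivation:
Check each piece cell at anchor (8, 0):
  offset (0,0) -> (8,0): empty -> OK
  offset (0,1) -> (8,1): empty -> OK
  offset (1,0) -> (9,0): out of bounds -> FAIL
  offset (1,1) -> (9,1): out of bounds -> FAIL
All cells valid: no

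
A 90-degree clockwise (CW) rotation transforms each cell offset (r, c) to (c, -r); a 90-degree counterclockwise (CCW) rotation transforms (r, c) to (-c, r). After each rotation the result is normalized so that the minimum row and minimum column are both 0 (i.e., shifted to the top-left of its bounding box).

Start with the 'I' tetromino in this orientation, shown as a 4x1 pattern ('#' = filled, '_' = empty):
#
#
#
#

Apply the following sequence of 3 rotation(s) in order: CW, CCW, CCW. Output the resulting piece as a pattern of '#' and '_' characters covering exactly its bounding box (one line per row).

Answer: ####

Derivation:
Start:
#
#
#
#
After rotation 1 (CW):
####
After rotation 2 (CCW):
#
#
#
#
After rotation 3 (CCW):
####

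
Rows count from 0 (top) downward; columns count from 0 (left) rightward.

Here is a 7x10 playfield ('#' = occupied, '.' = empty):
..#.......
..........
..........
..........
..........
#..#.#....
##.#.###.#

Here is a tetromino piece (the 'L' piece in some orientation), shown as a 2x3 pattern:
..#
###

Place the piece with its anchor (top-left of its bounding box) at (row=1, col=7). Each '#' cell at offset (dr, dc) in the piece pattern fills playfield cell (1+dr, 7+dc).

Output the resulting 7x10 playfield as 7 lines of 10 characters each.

Fill (1+0,7+2) = (1,9)
Fill (1+1,7+0) = (2,7)
Fill (1+1,7+1) = (2,8)
Fill (1+1,7+2) = (2,9)

Answer: ..#.......
.........#
.......###
..........
..........
#..#.#....
##.#.###.#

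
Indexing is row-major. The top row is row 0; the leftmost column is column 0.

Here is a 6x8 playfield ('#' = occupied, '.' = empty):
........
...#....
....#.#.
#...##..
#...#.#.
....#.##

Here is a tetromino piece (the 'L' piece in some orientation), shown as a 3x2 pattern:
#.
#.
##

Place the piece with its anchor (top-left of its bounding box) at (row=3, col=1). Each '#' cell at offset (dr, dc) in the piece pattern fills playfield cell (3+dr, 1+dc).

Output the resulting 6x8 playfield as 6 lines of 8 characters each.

Answer: ........
...#....
....#.#.
##..##..
##..#.#.
.##.#.##

Derivation:
Fill (3+0,1+0) = (3,1)
Fill (3+1,1+0) = (4,1)
Fill (3+2,1+0) = (5,1)
Fill (3+2,1+1) = (5,2)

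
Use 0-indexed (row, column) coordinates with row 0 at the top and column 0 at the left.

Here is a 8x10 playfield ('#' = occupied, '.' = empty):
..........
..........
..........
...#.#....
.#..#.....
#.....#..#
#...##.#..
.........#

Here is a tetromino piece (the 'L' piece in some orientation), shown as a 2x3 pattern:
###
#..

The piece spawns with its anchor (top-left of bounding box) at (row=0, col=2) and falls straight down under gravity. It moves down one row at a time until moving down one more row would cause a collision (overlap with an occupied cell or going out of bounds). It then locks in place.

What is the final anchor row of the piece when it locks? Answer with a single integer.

Answer: 2

Derivation:
Spawn at (row=0, col=2). Try each row:
  row 0: fits
  row 1: fits
  row 2: fits
  row 3: blocked -> lock at row 2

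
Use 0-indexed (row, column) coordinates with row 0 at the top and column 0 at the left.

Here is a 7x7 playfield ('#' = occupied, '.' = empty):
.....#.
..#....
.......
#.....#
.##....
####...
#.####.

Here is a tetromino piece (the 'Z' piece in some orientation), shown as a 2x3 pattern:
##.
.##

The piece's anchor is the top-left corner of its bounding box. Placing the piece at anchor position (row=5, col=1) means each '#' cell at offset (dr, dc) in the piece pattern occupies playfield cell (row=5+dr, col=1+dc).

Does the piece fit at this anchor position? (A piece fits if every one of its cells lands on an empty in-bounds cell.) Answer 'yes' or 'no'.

Check each piece cell at anchor (5, 1):
  offset (0,0) -> (5,1): occupied ('#') -> FAIL
  offset (0,1) -> (5,2): occupied ('#') -> FAIL
  offset (1,1) -> (6,2): occupied ('#') -> FAIL
  offset (1,2) -> (6,3): occupied ('#') -> FAIL
All cells valid: no

Answer: no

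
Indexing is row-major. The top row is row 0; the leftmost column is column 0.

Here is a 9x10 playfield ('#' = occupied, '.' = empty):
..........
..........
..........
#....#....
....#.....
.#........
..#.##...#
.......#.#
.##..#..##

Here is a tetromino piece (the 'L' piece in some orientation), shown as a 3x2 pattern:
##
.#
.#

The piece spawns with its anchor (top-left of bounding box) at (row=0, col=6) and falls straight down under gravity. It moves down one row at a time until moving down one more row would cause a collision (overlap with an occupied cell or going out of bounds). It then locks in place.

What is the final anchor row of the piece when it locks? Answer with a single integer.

Spawn at (row=0, col=6). Try each row:
  row 0: fits
  row 1: fits
  row 2: fits
  row 3: fits
  row 4: fits
  row 5: blocked -> lock at row 4

Answer: 4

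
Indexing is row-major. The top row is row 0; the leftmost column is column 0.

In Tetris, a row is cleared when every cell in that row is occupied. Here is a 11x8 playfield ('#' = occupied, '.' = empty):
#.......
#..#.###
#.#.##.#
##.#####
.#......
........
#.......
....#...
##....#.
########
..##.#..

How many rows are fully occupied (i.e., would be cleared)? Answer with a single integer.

Check each row:
  row 0: 7 empty cells -> not full
  row 1: 3 empty cells -> not full
  row 2: 3 empty cells -> not full
  row 3: 1 empty cell -> not full
  row 4: 7 empty cells -> not full
  row 5: 8 empty cells -> not full
  row 6: 7 empty cells -> not full
  row 7: 7 empty cells -> not full
  row 8: 5 empty cells -> not full
  row 9: 0 empty cells -> FULL (clear)
  row 10: 5 empty cells -> not full
Total rows cleared: 1

Answer: 1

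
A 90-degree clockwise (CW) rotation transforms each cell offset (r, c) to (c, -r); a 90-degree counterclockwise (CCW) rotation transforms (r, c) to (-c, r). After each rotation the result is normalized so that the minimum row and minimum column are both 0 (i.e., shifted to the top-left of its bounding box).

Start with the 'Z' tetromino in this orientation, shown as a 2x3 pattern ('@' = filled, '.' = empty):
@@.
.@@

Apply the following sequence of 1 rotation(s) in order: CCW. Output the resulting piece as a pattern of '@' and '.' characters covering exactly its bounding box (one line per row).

Answer: .@
@@
@.

Derivation:
Start:
@@.
.@@
After rotation 1 (CCW):
.@
@@
@.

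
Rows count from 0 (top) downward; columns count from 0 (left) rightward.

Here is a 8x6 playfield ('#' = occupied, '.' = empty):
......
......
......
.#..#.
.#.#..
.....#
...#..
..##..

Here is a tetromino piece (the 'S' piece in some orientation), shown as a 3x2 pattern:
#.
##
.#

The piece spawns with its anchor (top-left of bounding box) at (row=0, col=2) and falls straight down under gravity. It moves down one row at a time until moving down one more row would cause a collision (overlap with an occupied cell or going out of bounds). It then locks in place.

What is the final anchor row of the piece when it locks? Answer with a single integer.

Answer: 1

Derivation:
Spawn at (row=0, col=2). Try each row:
  row 0: fits
  row 1: fits
  row 2: blocked -> lock at row 1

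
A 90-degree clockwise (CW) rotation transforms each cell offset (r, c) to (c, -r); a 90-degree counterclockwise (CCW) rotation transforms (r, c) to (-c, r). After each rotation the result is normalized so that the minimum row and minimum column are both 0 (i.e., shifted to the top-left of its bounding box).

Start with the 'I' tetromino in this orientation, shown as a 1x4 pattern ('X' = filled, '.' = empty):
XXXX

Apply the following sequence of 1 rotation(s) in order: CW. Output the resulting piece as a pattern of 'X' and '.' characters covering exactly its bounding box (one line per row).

Start:
XXXX
After rotation 1 (CW):
X
X
X
X

Answer: X
X
X
X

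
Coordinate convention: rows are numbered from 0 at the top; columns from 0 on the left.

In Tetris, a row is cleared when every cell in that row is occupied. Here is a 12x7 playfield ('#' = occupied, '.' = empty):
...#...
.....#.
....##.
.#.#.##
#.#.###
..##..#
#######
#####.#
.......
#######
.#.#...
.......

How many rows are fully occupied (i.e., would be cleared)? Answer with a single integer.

Check each row:
  row 0: 6 empty cells -> not full
  row 1: 6 empty cells -> not full
  row 2: 5 empty cells -> not full
  row 3: 3 empty cells -> not full
  row 4: 2 empty cells -> not full
  row 5: 4 empty cells -> not full
  row 6: 0 empty cells -> FULL (clear)
  row 7: 1 empty cell -> not full
  row 8: 7 empty cells -> not full
  row 9: 0 empty cells -> FULL (clear)
  row 10: 5 empty cells -> not full
  row 11: 7 empty cells -> not full
Total rows cleared: 2

Answer: 2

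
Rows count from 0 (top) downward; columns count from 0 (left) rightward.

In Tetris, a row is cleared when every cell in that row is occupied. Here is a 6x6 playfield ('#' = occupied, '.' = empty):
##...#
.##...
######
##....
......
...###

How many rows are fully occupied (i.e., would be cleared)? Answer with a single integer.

Check each row:
  row 0: 3 empty cells -> not full
  row 1: 4 empty cells -> not full
  row 2: 0 empty cells -> FULL (clear)
  row 3: 4 empty cells -> not full
  row 4: 6 empty cells -> not full
  row 5: 3 empty cells -> not full
Total rows cleared: 1

Answer: 1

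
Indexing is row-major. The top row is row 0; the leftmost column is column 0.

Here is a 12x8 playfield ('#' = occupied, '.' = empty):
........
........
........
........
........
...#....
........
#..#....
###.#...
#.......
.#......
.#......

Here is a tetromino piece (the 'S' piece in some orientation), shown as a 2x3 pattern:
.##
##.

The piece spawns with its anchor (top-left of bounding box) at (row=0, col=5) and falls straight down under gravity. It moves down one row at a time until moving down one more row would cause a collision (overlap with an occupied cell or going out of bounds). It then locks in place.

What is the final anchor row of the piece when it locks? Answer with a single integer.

Answer: 10

Derivation:
Spawn at (row=0, col=5). Try each row:
  row 0: fits
  row 1: fits
  row 2: fits
  row 3: fits
  row 4: fits
  row 5: fits
  row 6: fits
  row 7: fits
  row 8: fits
  row 9: fits
  row 10: fits
  row 11: blocked -> lock at row 10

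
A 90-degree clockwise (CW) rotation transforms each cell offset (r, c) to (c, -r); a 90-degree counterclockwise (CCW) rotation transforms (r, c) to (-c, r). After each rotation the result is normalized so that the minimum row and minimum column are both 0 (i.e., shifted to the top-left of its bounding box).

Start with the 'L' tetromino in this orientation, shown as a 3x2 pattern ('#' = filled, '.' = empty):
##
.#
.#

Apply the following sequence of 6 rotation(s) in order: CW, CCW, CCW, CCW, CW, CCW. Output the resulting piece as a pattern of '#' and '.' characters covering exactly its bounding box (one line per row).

Answer: #.
#.
##

Derivation:
Start:
##
.#
.#
After rotation 1 (CW):
..#
###
After rotation 2 (CCW):
##
.#
.#
After rotation 3 (CCW):
###
#..
After rotation 4 (CCW):
#.
#.
##
After rotation 5 (CW):
###
#..
After rotation 6 (CCW):
#.
#.
##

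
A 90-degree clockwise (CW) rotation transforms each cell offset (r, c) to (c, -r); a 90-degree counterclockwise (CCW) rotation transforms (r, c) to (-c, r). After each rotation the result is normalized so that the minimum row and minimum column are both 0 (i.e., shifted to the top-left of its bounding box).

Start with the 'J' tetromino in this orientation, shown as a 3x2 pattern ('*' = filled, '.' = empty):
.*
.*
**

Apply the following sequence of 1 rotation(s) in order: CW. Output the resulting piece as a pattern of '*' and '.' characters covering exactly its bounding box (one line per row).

Start:
.*
.*
**
After rotation 1 (CW):
*..
***

Answer: *..
***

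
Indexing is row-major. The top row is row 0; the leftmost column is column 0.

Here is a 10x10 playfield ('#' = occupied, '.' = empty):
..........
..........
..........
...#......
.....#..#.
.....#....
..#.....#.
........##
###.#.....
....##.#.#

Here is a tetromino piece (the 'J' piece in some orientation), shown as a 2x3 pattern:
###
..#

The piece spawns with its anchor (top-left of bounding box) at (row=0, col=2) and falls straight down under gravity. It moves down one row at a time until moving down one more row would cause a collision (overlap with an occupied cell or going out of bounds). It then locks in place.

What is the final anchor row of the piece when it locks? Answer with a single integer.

Spawn at (row=0, col=2). Try each row:
  row 0: fits
  row 1: fits
  row 2: fits
  row 3: blocked -> lock at row 2

Answer: 2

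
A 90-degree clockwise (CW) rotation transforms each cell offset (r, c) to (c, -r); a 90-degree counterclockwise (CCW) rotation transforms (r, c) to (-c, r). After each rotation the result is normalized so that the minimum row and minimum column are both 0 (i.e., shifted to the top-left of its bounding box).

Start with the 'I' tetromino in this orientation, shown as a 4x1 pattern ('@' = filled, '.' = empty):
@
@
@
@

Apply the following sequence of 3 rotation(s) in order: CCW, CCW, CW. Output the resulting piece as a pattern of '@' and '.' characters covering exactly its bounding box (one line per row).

Start:
@
@
@
@
After rotation 1 (CCW):
@@@@
After rotation 2 (CCW):
@
@
@
@
After rotation 3 (CW):
@@@@

Answer: @@@@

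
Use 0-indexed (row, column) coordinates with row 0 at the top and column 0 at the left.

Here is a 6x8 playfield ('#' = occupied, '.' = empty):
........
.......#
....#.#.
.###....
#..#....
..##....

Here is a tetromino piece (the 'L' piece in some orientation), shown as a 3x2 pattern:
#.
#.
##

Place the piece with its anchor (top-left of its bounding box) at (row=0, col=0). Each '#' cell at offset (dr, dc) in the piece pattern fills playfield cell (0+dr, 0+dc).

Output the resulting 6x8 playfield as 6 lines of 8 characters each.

Answer: #.......
#......#
##..#.#.
.###....
#..#....
..##....

Derivation:
Fill (0+0,0+0) = (0,0)
Fill (0+1,0+0) = (1,0)
Fill (0+2,0+0) = (2,0)
Fill (0+2,0+1) = (2,1)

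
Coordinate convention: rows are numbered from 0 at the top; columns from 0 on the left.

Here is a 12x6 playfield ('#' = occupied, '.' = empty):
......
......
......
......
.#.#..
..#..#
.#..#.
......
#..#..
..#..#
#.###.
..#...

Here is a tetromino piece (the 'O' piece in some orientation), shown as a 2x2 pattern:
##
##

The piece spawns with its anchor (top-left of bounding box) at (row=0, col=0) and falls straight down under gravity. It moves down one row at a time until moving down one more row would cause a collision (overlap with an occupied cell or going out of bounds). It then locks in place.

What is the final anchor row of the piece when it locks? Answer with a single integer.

Answer: 2

Derivation:
Spawn at (row=0, col=0). Try each row:
  row 0: fits
  row 1: fits
  row 2: fits
  row 3: blocked -> lock at row 2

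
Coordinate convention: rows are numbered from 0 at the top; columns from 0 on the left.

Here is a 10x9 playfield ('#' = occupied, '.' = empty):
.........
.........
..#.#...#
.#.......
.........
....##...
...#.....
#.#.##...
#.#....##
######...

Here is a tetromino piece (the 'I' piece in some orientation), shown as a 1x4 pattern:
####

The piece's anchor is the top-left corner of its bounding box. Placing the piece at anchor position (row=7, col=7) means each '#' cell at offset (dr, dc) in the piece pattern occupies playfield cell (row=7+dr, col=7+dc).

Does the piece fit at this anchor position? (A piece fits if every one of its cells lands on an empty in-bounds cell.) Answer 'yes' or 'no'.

Check each piece cell at anchor (7, 7):
  offset (0,0) -> (7,7): empty -> OK
  offset (0,1) -> (7,8): empty -> OK
  offset (0,2) -> (7,9): out of bounds -> FAIL
  offset (0,3) -> (7,10): out of bounds -> FAIL
All cells valid: no

Answer: no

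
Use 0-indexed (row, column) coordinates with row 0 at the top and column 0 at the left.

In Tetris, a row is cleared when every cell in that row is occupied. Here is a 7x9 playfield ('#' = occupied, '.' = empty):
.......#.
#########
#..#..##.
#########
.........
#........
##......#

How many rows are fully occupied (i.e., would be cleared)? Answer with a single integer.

Check each row:
  row 0: 8 empty cells -> not full
  row 1: 0 empty cells -> FULL (clear)
  row 2: 5 empty cells -> not full
  row 3: 0 empty cells -> FULL (clear)
  row 4: 9 empty cells -> not full
  row 5: 8 empty cells -> not full
  row 6: 6 empty cells -> not full
Total rows cleared: 2

Answer: 2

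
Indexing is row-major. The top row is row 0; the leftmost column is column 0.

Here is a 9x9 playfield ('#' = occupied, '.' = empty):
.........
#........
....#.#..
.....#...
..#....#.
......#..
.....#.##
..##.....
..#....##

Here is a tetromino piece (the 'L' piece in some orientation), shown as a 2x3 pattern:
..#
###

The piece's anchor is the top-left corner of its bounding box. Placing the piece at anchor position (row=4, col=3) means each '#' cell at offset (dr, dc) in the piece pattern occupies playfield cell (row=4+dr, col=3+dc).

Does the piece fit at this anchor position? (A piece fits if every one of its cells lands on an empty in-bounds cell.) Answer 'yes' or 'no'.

Check each piece cell at anchor (4, 3):
  offset (0,2) -> (4,5): empty -> OK
  offset (1,0) -> (5,3): empty -> OK
  offset (1,1) -> (5,4): empty -> OK
  offset (1,2) -> (5,5): empty -> OK
All cells valid: yes

Answer: yes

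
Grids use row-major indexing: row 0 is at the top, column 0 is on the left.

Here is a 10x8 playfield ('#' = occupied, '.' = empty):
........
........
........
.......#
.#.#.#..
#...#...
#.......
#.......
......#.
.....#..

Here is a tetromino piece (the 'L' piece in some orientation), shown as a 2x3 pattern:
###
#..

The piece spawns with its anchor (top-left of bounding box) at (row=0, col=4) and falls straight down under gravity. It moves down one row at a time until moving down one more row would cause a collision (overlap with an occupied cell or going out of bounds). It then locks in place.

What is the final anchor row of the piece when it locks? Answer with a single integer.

Spawn at (row=0, col=4). Try each row:
  row 0: fits
  row 1: fits
  row 2: fits
  row 3: fits
  row 4: blocked -> lock at row 3

Answer: 3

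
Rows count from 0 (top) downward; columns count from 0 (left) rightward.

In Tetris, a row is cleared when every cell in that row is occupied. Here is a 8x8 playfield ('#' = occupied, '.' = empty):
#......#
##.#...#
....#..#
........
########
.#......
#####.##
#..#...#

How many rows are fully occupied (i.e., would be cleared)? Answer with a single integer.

Check each row:
  row 0: 6 empty cells -> not full
  row 1: 4 empty cells -> not full
  row 2: 6 empty cells -> not full
  row 3: 8 empty cells -> not full
  row 4: 0 empty cells -> FULL (clear)
  row 5: 7 empty cells -> not full
  row 6: 1 empty cell -> not full
  row 7: 5 empty cells -> not full
Total rows cleared: 1

Answer: 1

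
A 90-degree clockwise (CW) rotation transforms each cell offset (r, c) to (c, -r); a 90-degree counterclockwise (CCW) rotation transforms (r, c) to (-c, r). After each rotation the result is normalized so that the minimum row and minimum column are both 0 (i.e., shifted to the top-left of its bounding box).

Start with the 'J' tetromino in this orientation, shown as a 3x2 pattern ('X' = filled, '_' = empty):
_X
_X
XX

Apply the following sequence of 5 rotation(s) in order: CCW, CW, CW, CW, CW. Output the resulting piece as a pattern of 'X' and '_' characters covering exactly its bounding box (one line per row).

Start:
_X
_X
XX
After rotation 1 (CCW):
XXX
__X
After rotation 2 (CW):
_X
_X
XX
After rotation 3 (CW):
X__
XXX
After rotation 4 (CW):
XX
X_
X_
After rotation 5 (CW):
XXX
__X

Answer: XXX
__X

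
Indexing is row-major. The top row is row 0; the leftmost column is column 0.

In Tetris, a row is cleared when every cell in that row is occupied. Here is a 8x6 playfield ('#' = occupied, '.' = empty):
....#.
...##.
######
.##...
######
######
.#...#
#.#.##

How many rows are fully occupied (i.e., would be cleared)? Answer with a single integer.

Check each row:
  row 0: 5 empty cells -> not full
  row 1: 4 empty cells -> not full
  row 2: 0 empty cells -> FULL (clear)
  row 3: 4 empty cells -> not full
  row 4: 0 empty cells -> FULL (clear)
  row 5: 0 empty cells -> FULL (clear)
  row 6: 4 empty cells -> not full
  row 7: 2 empty cells -> not full
Total rows cleared: 3

Answer: 3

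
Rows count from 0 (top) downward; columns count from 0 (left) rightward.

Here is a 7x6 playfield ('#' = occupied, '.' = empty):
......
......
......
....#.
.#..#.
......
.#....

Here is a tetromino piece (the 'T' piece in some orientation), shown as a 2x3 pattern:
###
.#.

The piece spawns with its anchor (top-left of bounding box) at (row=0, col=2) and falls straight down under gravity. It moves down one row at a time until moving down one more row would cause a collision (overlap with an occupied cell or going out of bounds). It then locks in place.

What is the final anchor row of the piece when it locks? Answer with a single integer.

Answer: 2

Derivation:
Spawn at (row=0, col=2). Try each row:
  row 0: fits
  row 1: fits
  row 2: fits
  row 3: blocked -> lock at row 2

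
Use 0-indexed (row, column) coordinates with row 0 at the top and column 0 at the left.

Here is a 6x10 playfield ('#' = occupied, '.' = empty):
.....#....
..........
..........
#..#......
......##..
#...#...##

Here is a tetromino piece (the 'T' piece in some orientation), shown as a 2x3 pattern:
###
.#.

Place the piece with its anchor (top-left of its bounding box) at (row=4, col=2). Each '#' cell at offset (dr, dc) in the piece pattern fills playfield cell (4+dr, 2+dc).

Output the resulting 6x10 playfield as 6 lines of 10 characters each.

Fill (4+0,2+0) = (4,2)
Fill (4+0,2+1) = (4,3)
Fill (4+0,2+2) = (4,4)
Fill (4+1,2+1) = (5,3)

Answer: .....#....
..........
..........
#..#......
..###.##..
#..##...##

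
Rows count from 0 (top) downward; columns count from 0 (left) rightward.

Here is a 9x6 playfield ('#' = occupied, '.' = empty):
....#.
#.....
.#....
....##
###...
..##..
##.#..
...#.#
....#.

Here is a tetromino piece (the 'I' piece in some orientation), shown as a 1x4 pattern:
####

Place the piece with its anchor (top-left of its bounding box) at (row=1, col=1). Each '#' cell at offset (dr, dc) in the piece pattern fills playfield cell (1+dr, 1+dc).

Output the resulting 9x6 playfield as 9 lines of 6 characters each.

Fill (1+0,1+0) = (1,1)
Fill (1+0,1+1) = (1,2)
Fill (1+0,1+2) = (1,3)
Fill (1+0,1+3) = (1,4)

Answer: ....#.
#####.
.#....
....##
###...
..##..
##.#..
...#.#
....#.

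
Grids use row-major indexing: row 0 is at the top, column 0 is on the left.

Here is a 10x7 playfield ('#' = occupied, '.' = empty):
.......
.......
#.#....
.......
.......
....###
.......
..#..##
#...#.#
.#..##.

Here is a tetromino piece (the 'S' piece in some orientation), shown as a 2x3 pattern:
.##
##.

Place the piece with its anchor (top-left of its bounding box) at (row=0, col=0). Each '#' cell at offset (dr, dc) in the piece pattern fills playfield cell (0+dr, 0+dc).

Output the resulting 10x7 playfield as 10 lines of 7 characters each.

Answer: .##....
##.....
#.#....
.......
.......
....###
.......
..#..##
#...#.#
.#..##.

Derivation:
Fill (0+0,0+1) = (0,1)
Fill (0+0,0+2) = (0,2)
Fill (0+1,0+0) = (1,0)
Fill (0+1,0+1) = (1,1)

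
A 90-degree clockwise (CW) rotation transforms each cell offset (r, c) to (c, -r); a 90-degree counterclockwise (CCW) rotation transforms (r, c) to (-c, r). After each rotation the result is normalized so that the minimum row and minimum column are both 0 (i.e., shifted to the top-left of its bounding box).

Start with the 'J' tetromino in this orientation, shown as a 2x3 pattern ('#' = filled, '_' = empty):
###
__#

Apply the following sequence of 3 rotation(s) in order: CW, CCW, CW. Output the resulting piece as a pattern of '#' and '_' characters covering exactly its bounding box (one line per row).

Answer: _#
_#
##

Derivation:
Start:
###
__#
After rotation 1 (CW):
_#
_#
##
After rotation 2 (CCW):
###
__#
After rotation 3 (CW):
_#
_#
##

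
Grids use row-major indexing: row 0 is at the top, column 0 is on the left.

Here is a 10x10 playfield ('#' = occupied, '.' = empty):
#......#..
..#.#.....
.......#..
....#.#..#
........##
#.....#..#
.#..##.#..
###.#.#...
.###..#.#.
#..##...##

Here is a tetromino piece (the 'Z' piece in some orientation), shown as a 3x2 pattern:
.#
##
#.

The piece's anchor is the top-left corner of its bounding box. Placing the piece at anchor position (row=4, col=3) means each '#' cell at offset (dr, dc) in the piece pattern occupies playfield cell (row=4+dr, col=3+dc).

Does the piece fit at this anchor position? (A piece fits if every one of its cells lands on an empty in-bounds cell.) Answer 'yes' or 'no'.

Answer: yes

Derivation:
Check each piece cell at anchor (4, 3):
  offset (0,1) -> (4,4): empty -> OK
  offset (1,0) -> (5,3): empty -> OK
  offset (1,1) -> (5,4): empty -> OK
  offset (2,0) -> (6,3): empty -> OK
All cells valid: yes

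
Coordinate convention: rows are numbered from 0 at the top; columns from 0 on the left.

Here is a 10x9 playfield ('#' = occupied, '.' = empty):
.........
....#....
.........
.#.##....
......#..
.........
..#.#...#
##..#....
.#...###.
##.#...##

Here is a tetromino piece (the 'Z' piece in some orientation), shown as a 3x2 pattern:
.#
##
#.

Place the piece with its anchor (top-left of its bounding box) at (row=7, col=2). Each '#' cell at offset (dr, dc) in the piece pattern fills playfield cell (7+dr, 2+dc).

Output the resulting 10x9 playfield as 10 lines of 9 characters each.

Answer: .........
....#....
.........
.#.##....
......#..
.........
..#.#...#
##.##....
.###.###.
####...##

Derivation:
Fill (7+0,2+1) = (7,3)
Fill (7+1,2+0) = (8,2)
Fill (7+1,2+1) = (8,3)
Fill (7+2,2+0) = (9,2)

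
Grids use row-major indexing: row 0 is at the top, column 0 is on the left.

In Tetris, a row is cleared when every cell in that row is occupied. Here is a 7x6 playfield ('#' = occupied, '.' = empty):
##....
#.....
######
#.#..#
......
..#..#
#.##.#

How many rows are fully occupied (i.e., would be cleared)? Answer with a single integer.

Answer: 1

Derivation:
Check each row:
  row 0: 4 empty cells -> not full
  row 1: 5 empty cells -> not full
  row 2: 0 empty cells -> FULL (clear)
  row 3: 3 empty cells -> not full
  row 4: 6 empty cells -> not full
  row 5: 4 empty cells -> not full
  row 6: 2 empty cells -> not full
Total rows cleared: 1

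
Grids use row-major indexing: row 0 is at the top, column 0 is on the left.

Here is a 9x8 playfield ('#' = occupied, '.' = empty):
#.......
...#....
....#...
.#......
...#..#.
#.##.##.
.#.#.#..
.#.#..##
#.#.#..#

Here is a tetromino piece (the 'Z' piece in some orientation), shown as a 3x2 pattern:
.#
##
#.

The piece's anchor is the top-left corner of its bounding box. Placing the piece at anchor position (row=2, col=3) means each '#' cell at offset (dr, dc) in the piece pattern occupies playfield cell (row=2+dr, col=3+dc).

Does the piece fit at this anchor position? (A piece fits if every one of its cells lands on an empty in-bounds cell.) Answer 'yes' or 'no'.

Check each piece cell at anchor (2, 3):
  offset (0,1) -> (2,4): occupied ('#') -> FAIL
  offset (1,0) -> (3,3): empty -> OK
  offset (1,1) -> (3,4): empty -> OK
  offset (2,0) -> (4,3): occupied ('#') -> FAIL
All cells valid: no

Answer: no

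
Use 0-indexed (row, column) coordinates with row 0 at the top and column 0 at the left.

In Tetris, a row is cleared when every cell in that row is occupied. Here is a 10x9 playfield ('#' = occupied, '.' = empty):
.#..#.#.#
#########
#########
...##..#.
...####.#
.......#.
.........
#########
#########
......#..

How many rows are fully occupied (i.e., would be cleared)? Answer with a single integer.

Check each row:
  row 0: 5 empty cells -> not full
  row 1: 0 empty cells -> FULL (clear)
  row 2: 0 empty cells -> FULL (clear)
  row 3: 6 empty cells -> not full
  row 4: 4 empty cells -> not full
  row 5: 8 empty cells -> not full
  row 6: 9 empty cells -> not full
  row 7: 0 empty cells -> FULL (clear)
  row 8: 0 empty cells -> FULL (clear)
  row 9: 8 empty cells -> not full
Total rows cleared: 4

Answer: 4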